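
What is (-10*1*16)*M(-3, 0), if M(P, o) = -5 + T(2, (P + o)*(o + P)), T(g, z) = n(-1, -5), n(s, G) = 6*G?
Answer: 5600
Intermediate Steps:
T(g, z) = -30 (T(g, z) = 6*(-5) = -30)
M(P, o) = -35 (M(P, o) = -5 - 30 = -35)
(-10*1*16)*M(-3, 0) = (-10*1*16)*(-35) = -10*16*(-35) = -160*(-35) = 5600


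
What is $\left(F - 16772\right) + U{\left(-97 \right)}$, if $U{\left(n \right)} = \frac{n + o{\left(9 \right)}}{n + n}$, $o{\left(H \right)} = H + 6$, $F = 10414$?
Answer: $- \frac{616685}{97} \approx -6357.6$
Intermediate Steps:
$o{\left(H \right)} = 6 + H$
$U{\left(n \right)} = \frac{15 + n}{2 n}$ ($U{\left(n \right)} = \frac{n + \left(6 + 9\right)}{n + n} = \frac{n + 15}{2 n} = \left(15 + n\right) \frac{1}{2 n} = \frac{15 + n}{2 n}$)
$\left(F - 16772\right) + U{\left(-97 \right)} = \left(10414 - 16772\right) + \frac{15 - 97}{2 \left(-97\right)} = \left(10414 - 16772\right) + \frac{1}{2} \left(- \frac{1}{97}\right) \left(-82\right) = -6358 + \frac{41}{97} = - \frac{616685}{97}$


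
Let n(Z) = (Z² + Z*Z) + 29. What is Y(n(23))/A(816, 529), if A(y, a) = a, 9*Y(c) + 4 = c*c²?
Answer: 428121833/1587 ≈ 2.6977e+5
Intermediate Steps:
n(Z) = 29 + 2*Z² (n(Z) = (Z² + Z²) + 29 = 2*Z² + 29 = 29 + 2*Z²)
Y(c) = -4/9 + c³/9 (Y(c) = -4/9 + (c*c²)/9 = -4/9 + c³/9)
Y(n(23))/A(816, 529) = (-4/9 + (29 + 2*23²)³/9)/529 = (-4/9 + (29 + 2*529)³/9)*(1/529) = (-4/9 + (29 + 1058)³/9)*(1/529) = (-4/9 + (⅑)*1087³)*(1/529) = (-4/9 + (⅑)*1284365503)*(1/529) = (-4/9 + 1284365503/9)*(1/529) = (428121833/3)*(1/529) = 428121833/1587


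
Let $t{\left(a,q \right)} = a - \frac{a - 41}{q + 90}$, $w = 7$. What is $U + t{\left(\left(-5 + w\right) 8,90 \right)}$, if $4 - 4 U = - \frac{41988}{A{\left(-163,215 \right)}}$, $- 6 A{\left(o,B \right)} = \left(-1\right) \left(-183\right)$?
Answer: $- \frac{718147}{2196} \approx -327.02$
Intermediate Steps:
$A{\left(o,B \right)} = - \frac{61}{2}$ ($A{\left(o,B \right)} = - \frac{\left(-1\right) \left(-183\right)}{6} = \left(- \frac{1}{6}\right) 183 = - \frac{61}{2}$)
$U = - \frac{20933}{61}$ ($U = 1 - \frac{\left(-41988\right) \frac{1}{- \frac{61}{2}}}{4} = 1 - \frac{\left(-41988\right) \left(- \frac{2}{61}\right)}{4} = 1 - \frac{20994}{61} = - \frac{20933}{61} \approx -343.16$)
$t{\left(a,q \right)} = a - \frac{-41 + a}{90 + q}$
$U + t{\left(\left(-5 + w\right) 8,90 \right)} = - \frac{20933}{61} + \frac{41 + 89 \left(-5 + 7\right) 8 + \left(-5 + 7\right) 8 \cdot 90}{90 + 90} = - \frac{20933}{61} + \frac{41 + 89 \cdot 2 \cdot 8 + 2 \cdot 8 \cdot 90}{180} = - \frac{20933}{61} + \frac{41 + 89 \cdot 16 + 16 \cdot 90}{180} = - \frac{20933}{61} + \frac{41 + 1424 + 1440}{180} = - \frac{20933}{61} + \frac{1}{180} \cdot 2905 = - \frac{20933}{61} + \frac{581}{36} = - \frac{718147}{2196}$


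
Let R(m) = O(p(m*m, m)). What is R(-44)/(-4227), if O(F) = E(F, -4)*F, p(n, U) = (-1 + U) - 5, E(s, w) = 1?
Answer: 50/4227 ≈ 0.011829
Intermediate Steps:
p(n, U) = -6 + U
O(F) = F (O(F) = 1*F = F)
R(m) = -6 + m
R(-44)/(-4227) = (-6 - 44)/(-4227) = -50*(-1/4227) = 50/4227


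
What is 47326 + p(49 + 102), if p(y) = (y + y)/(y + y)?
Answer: 47327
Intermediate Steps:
p(y) = 1 (p(y) = (2*y)/((2*y)) = (2*y)*(1/(2*y)) = 1)
47326 + p(49 + 102) = 47326 + 1 = 47327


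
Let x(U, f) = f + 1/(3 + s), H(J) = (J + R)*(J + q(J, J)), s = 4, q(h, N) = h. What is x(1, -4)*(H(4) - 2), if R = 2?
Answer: -1242/7 ≈ -177.43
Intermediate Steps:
H(J) = 2*J*(2 + J) (H(J) = (J + 2)*(J + J) = (2 + J)*(2*J) = 2*J*(2 + J))
x(U, f) = ⅐ + f (x(U, f) = f + 1/(3 + 4) = f + 1/7 = f + ⅐ = ⅐ + f)
x(1, -4)*(H(4) - 2) = (⅐ - 4)*(2*4*(2 + 4) - 2) = -27*(2*4*6 - 2)/7 = -27*(48 - 2)/7 = -27/7*46 = -1242/7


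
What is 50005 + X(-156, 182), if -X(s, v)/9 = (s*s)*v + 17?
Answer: -39812516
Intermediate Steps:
X(s, v) = -153 - 9*v*s**2 (X(s, v) = -9*((s*s)*v + 17) = -9*(s**2*v + 17) = -9*(v*s**2 + 17) = -9*(17 + v*s**2) = -153 - 9*v*s**2)
50005 + X(-156, 182) = 50005 + (-153 - 9*182*(-156)**2) = 50005 + (-153 - 9*182*24336) = 50005 + (-153 - 39862368) = 50005 - 39862521 = -39812516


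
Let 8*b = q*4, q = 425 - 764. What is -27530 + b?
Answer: -55399/2 ≈ -27700.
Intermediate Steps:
q = -339
b = -339/2 (b = (-339*4)/8 = (⅛)*(-1356) = -339/2 ≈ -169.50)
-27530 + b = -27530 - 339/2 = -55399/2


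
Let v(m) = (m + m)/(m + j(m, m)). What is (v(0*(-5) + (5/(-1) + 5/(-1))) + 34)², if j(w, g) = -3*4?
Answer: 147456/121 ≈ 1218.6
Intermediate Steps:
j(w, g) = -12
v(m) = 2*m/(-12 + m) (v(m) = (m + m)/(m - 12) = (2*m)/(-12 + m) = 2*m/(-12 + m))
(v(0*(-5) + (5/(-1) + 5/(-1))) + 34)² = (2*(0*(-5) + (5/(-1) + 5/(-1)))/(-12 + (0*(-5) + (5/(-1) + 5/(-1)))) + 34)² = (2*(0 + (5*(-1) + 5*(-1)))/(-12 + (0 + (5*(-1) + 5*(-1)))) + 34)² = (2*(0 + (-5 - 5))/(-12 + (0 + (-5 - 5))) + 34)² = (2*(0 - 10)/(-12 + (0 - 10)) + 34)² = (2*(-10)/(-12 - 10) + 34)² = (2*(-10)/(-22) + 34)² = (2*(-10)*(-1/22) + 34)² = (10/11 + 34)² = (384/11)² = 147456/121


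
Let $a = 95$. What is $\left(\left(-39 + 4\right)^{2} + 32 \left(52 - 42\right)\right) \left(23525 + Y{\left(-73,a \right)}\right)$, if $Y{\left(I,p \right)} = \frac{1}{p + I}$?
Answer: $\frac{799616295}{22} \approx 3.6346 \cdot 10^{7}$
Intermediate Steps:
$Y{\left(I,p \right)} = \frac{1}{I + p}$
$\left(\left(-39 + 4\right)^{2} + 32 \left(52 - 42\right)\right) \left(23525 + Y{\left(-73,a \right)}\right) = \left(\left(-39 + 4\right)^{2} + 32 \left(52 - 42\right)\right) \left(23525 + \frac{1}{-73 + 95}\right) = \left(\left(-35\right)^{2} + 32 \cdot 10\right) \left(23525 + \frac{1}{22}\right) = \left(1225 + 320\right) \left(23525 + \frac{1}{22}\right) = 1545 \cdot \frac{517551}{22} = \frac{799616295}{22}$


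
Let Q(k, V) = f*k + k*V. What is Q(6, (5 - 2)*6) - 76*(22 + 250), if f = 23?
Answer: -20426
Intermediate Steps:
Q(k, V) = 23*k + V*k (Q(k, V) = 23*k + k*V = 23*k + V*k)
Q(6, (5 - 2)*6) - 76*(22 + 250) = 6*(23 + (5 - 2)*6) - 76*(22 + 250) = 6*(23 + 3*6) - 76*272 = 6*(23 + 18) - 20672 = 6*41 - 20672 = 246 - 20672 = -20426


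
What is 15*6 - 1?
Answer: 89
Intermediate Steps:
15*6 - 1 = 90 - 1 = 89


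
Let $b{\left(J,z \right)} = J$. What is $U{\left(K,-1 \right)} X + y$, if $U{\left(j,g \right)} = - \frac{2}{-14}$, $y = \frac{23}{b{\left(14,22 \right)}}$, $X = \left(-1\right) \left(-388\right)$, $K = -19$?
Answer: $\frac{799}{14} \approx 57.071$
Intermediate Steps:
$X = 388$
$y = \frac{23}{14} \approx 1.6429$
$U{\left(j,g \right)} = \frac{1}{7}$ ($U{\left(j,g \right)} = \left(-2\right) \left(- \frac{1}{14}\right) = \frac{1}{7}$)
$U{\left(K,-1 \right)} X + y = \frac{1}{7} \cdot 388 + \frac{23}{14} = \frac{388}{7} + \frac{23}{14} = \frac{799}{14}$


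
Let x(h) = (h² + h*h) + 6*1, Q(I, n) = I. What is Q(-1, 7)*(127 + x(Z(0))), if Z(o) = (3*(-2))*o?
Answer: -133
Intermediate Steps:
Z(o) = -6*o
x(h) = 6 + 2*h² (x(h) = (h² + h²) + 6 = 2*h² + 6 = 6 + 2*h²)
Q(-1, 7)*(127 + x(Z(0))) = -(127 + (6 + 2*(-6*0)²)) = -(127 + (6 + 2*0²)) = -(127 + (6 + 2*0)) = -(127 + (6 + 0)) = -(127 + 6) = -1*133 = -133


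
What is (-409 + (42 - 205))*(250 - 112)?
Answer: -78936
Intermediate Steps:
(-409 + (42 - 205))*(250 - 112) = (-409 - 163)*138 = -572*138 = -78936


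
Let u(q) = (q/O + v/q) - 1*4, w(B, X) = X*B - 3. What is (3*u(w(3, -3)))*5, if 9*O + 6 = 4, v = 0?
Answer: 750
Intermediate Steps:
O = -2/9 (O = -⅔ + (⅑)*4 = -⅔ + 4/9 = -2/9 ≈ -0.22222)
w(B, X) = -3 + B*X (w(B, X) = B*X - 3 = -3 + B*X)
u(q) = -4 - 9*q/2 (u(q) = (q/(-2/9) + 0/q) - 1*4 = (q*(-9/2) + 0) - 4 = (-9*q/2 + 0) - 4 = -9*q/2 - 4 = -4 - 9*q/2)
(3*u(w(3, -3)))*5 = (3*(-4 - 9*(-3 + 3*(-3))/2))*5 = (3*(-4 - 9*(-3 - 9)/2))*5 = (3*(-4 - 9/2*(-12)))*5 = (3*(-4 + 54))*5 = (3*50)*5 = 150*5 = 750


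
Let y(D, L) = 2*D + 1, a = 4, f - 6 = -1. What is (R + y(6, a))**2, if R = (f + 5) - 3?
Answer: 400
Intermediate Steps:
f = 5 (f = 6 - 1 = 5)
y(D, L) = 1 + 2*D
R = 7 (R = (5 + 5) - 3 = 10 - 3 = 7)
(R + y(6, a))**2 = (7 + (1 + 2*6))**2 = (7 + (1 + 12))**2 = (7 + 13)**2 = 20**2 = 400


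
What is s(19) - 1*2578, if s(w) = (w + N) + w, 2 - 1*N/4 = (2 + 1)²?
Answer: -2568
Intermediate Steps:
N = -28 (N = 8 - 4*(2 + 1)² = 8 - 4*3² = 8 - 4*9 = 8 - 36 = -28)
s(w) = -28 + 2*w (s(w) = (w - 28) + w = (-28 + w) + w = -28 + 2*w)
s(19) - 1*2578 = (-28 + 2*19) - 1*2578 = (-28 + 38) - 2578 = 10 - 2578 = -2568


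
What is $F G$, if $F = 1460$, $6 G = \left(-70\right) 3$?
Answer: $-51100$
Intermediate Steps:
$G = -35$ ($G = \frac{\left(-70\right) 3}{6} = \frac{1}{6} \left(-210\right) = -35$)
$F G = 1460 \left(-35\right) = -51100$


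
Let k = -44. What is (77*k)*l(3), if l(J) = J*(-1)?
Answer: 10164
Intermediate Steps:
l(J) = -J
(77*k)*l(3) = (77*(-44))*(-1*3) = -3388*(-3) = 10164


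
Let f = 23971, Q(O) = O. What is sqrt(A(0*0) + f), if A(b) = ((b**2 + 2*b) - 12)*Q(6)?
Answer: sqrt(23899) ≈ 154.59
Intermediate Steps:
A(b) = -72 + 6*b**2 + 12*b (A(b) = ((b**2 + 2*b) - 12)*6 = (-12 + b**2 + 2*b)*6 = -72 + 6*b**2 + 12*b)
sqrt(A(0*0) + f) = sqrt((-72 + 6*(0*0)**2 + 12*(0*0)) + 23971) = sqrt((-72 + 6*0**2 + 12*0) + 23971) = sqrt((-72 + 6*0 + 0) + 23971) = sqrt((-72 + 0 + 0) + 23971) = sqrt(-72 + 23971) = sqrt(23899)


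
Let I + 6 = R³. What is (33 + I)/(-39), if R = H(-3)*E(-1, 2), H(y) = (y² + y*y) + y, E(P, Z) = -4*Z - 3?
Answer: 115182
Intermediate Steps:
E(P, Z) = -3 - 4*Z
H(y) = y + 2*y² (H(y) = (y² + y²) + y = 2*y² + y = y + 2*y²)
R = -165 (R = (-3*(1 + 2*(-3)))*(-3 - 4*2) = (-3*(1 - 6))*(-3 - 8) = -3*(-5)*(-11) = 15*(-11) = -165)
I = -4492131 (I = -6 + (-165)³ = -6 - 4492125 = -4492131)
(33 + I)/(-39) = (33 - 4492131)/(-39) = -1/39*(-4492098) = 115182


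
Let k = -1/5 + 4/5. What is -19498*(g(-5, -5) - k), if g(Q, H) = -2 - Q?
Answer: -233976/5 ≈ -46795.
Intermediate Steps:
k = ⅗ (k = -1*⅕ + 4*(⅕) = -⅕ + ⅘ = ⅗ ≈ 0.60000)
-19498*(g(-5, -5) - k) = -19498*((-2 - 1*(-5)) - 1*⅗) = -19498*((-2 + 5) - ⅗) = -19498*(3 - ⅗) = -19498*12/5 = -233976/5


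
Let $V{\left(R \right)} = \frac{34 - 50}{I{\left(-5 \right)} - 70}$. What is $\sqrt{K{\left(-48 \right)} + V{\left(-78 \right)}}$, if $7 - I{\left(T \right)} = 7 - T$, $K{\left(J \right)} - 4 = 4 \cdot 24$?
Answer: $\frac{2 \sqrt{5637}}{15} \approx 10.011$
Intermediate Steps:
$K{\left(J \right)} = 100$ ($K{\left(J \right)} = 4 + 4 \cdot 24 = 4 + 96 = 100$)
$I{\left(T \right)} = T$ ($I{\left(T \right)} = 7 - \left(7 - T\right) = 7 + \left(-7 + T\right) = T$)
$V{\left(R \right)} = \frac{16}{75}$ ($V{\left(R \right)} = \frac{34 - 50}{-5 - 70} = - \frac{16}{-75} = \left(-16\right) \left(- \frac{1}{75}\right) = \frac{16}{75}$)
$\sqrt{K{\left(-48 \right)} + V{\left(-78 \right)}} = \sqrt{100 + \frac{16}{75}} = \sqrt{\frac{7516}{75}} = \frac{2 \sqrt{5637}}{15}$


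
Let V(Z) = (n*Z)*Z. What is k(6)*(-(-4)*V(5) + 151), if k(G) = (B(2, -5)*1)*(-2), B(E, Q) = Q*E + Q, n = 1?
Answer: 7530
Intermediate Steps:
B(E, Q) = Q + E*Q (B(E, Q) = E*Q + Q = Q + E*Q)
V(Z) = Z² (V(Z) = (1*Z)*Z = Z*Z = Z²)
k(G) = 30 (k(G) = (-5*(1 + 2)*1)*(-2) = (-5*3*1)*(-2) = -15*1*(-2) = -15*(-2) = 30)
k(6)*(-(-4)*V(5) + 151) = 30*(-(-4)*5² + 151) = 30*(-(-4)*25 + 151) = 30*(-1*(-100) + 151) = 30*(100 + 151) = 30*251 = 7530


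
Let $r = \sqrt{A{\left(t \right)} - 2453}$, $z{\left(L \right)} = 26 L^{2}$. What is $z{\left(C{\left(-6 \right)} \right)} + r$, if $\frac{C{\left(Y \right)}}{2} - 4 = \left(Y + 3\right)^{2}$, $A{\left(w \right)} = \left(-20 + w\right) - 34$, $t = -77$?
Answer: $17576 + 2 i \sqrt{646} \approx 17576.0 + 50.833 i$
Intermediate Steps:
$A{\left(w \right)} = -54 + w$
$C{\left(Y \right)} = 8 + 2 \left(3 + Y\right)^{2}$ ($C{\left(Y \right)} = 8 + 2 \left(Y + 3\right)^{2} = 8 + 2 \left(3 + Y\right)^{2}$)
$r = 2 i \sqrt{646}$ ($r = \sqrt{\left(-54 - 77\right) - 2453} = \sqrt{-131 - 2453} = \sqrt{-2584} = 2 i \sqrt{646} \approx 50.833 i$)
$z{\left(C{\left(-6 \right)} \right)} + r = 26 \left(8 + 2 \left(3 - 6\right)^{2}\right)^{2} + 2 i \sqrt{646} = 26 \left(8 + 2 \left(-3\right)^{2}\right)^{2} + 2 i \sqrt{646} = 26 \left(8 + 2 \cdot 9\right)^{2} + 2 i \sqrt{646} = 26 \left(8 + 18\right)^{2} + 2 i \sqrt{646} = 26 \cdot 26^{2} + 2 i \sqrt{646} = 26 \cdot 676 + 2 i \sqrt{646} = 17576 + 2 i \sqrt{646}$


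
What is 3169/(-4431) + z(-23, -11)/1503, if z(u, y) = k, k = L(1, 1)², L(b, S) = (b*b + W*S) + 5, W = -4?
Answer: -1581761/2219931 ≈ -0.71253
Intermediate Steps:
L(b, S) = 5 + b² - 4*S (L(b, S) = (b*b - 4*S) + 5 = (b² - 4*S) + 5 = 5 + b² - 4*S)
k = 4 (k = (5 + 1² - 4*1)² = (5 + 1 - 4)² = 2² = 4)
z(u, y) = 4
3169/(-4431) + z(-23, -11)/1503 = 3169/(-4431) + 4/1503 = 3169*(-1/4431) + 4*(1/1503) = -3169/4431 + 4/1503 = -1581761/2219931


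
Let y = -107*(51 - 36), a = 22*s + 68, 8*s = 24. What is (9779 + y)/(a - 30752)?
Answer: -4087/15309 ≈ -0.26697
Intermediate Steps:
s = 3 (s = (⅛)*24 = 3)
a = 134 (a = 22*3 + 68 = 66 + 68 = 134)
y = -1605 (y = -107*15 = -1605)
(9779 + y)/(a - 30752) = (9779 - 1605)/(134 - 30752) = 8174/(-30618) = 8174*(-1/30618) = -4087/15309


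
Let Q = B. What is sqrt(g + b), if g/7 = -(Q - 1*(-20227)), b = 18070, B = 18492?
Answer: 27*I*sqrt(347) ≈ 502.95*I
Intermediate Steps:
Q = 18492
g = -271033 (g = 7*(-(18492 - 1*(-20227))) = 7*(-(18492 + 20227)) = 7*(-1*38719) = 7*(-38719) = -271033)
sqrt(g + b) = sqrt(-271033 + 18070) = sqrt(-252963) = 27*I*sqrt(347)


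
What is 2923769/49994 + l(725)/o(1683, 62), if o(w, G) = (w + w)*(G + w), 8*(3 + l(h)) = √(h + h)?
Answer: 1431104509354/24470688165 + √58/9397872 ≈ 58.482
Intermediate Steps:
l(h) = -3 + √2*√h/8 (l(h) = -3 + √(h + h)/8 = -3 + √(2*h)/8 = -3 + (√2*√h)/8 = -3 + √2*√h/8)
o(w, G) = 2*w*(G + w) (o(w, G) = (2*w)*(G + w) = 2*w*(G + w))
2923769/49994 + l(725)/o(1683, 62) = 2923769/49994 + (-3 + √2*√725/8)/((2*1683*(62 + 1683))) = 2923769*(1/49994) + (-3 + √2*(5*√29)/8)/((2*1683*1745)) = 2923769/49994 + (-3 + 5*√58/8)/5873670 = 2923769/49994 + (-3 + 5*√58/8)*(1/5873670) = 2923769/49994 + (-1/1957890 + √58/9397872) = 1431104509354/24470688165 + √58/9397872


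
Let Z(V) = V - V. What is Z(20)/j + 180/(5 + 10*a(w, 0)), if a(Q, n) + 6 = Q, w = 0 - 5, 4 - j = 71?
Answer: -12/7 ≈ -1.7143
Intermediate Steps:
j = -67 (j = 4 - 1*71 = 4 - 71 = -67)
Z(V) = 0
w = -5
a(Q, n) = -6 + Q
Z(20)/j + 180/(5 + 10*a(w, 0)) = 0/(-67) + 180/(5 + 10*(-6 - 5)) = 0*(-1/67) + 180/(5 + 10*(-11)) = 0 + 180/(5 - 110) = 0 + 180/(-105) = 0 + 180*(-1/105) = 0 - 12/7 = -12/7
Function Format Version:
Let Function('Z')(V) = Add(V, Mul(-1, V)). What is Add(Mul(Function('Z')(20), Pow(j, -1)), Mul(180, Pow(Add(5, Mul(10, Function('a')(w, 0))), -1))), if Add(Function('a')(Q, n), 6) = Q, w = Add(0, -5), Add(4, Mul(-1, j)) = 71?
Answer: Rational(-12, 7) ≈ -1.7143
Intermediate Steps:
j = -67 (j = Add(4, Mul(-1, 71)) = Add(4, -71) = -67)
Function('Z')(V) = 0
w = -5
Function('a')(Q, n) = Add(-6, Q)
Add(Mul(Function('Z')(20), Pow(j, -1)), Mul(180, Pow(Add(5, Mul(10, Function('a')(w, 0))), -1))) = Add(Mul(0, Pow(-67, -1)), Mul(180, Pow(Add(5, Mul(10, Add(-6, -5))), -1))) = Add(Mul(0, Rational(-1, 67)), Mul(180, Pow(Add(5, Mul(10, -11)), -1))) = Add(0, Mul(180, Pow(Add(5, -110), -1))) = Add(0, Mul(180, Pow(-105, -1))) = Add(0, Mul(180, Rational(-1, 105))) = Add(0, Rational(-12, 7)) = Rational(-12, 7)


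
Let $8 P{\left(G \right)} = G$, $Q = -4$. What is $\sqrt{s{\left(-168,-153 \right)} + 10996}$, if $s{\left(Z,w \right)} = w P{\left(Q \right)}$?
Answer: $\frac{\sqrt{44290}}{2} \approx 105.23$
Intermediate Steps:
$P{\left(G \right)} = \frac{G}{8}$
$s{\left(Z,w \right)} = - \frac{w}{2}$ ($s{\left(Z,w \right)} = w \frac{1}{8} \left(-4\right) = w \left(- \frac{1}{2}\right) = - \frac{w}{2}$)
$\sqrt{s{\left(-168,-153 \right)} + 10996} = \sqrt{\left(- \frac{1}{2}\right) \left(-153\right) + 10996} = \sqrt{\frac{153}{2} + 10996} = \sqrt{\frac{22145}{2}} = \frac{\sqrt{44290}}{2}$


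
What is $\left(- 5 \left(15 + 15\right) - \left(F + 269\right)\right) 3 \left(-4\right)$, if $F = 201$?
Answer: $7440$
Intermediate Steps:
$\left(- 5 \left(15 + 15\right) - \left(F + 269\right)\right) 3 \left(-4\right) = \left(- 5 \left(15 + 15\right) - \left(201 + 269\right)\right) 3 \left(-4\right) = \left(\left(-5\right) 30 - 470\right) \left(-12\right) = \left(-150 - 470\right) \left(-12\right) = \left(-620\right) \left(-12\right) = 7440$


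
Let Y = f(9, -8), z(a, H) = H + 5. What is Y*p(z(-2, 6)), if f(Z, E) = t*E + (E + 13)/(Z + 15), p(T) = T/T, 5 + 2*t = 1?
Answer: 389/24 ≈ 16.208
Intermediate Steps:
z(a, H) = 5 + H
t = -2 (t = -5/2 + (½)*1 = -5/2 + ½ = -2)
p(T) = 1
f(Z, E) = -2*E + (13 + E)/(15 + Z) (f(Z, E) = -2*E + (E + 13)/(Z + 15) = -2*E + (13 + E)/(15 + Z))
Y = 389/24 (Y = (13 - 29*(-8) - 2*(-8)*9)/(15 + 9) = (13 + 232 + 144)/24 = (1/24)*389 = 389/24 ≈ 16.208)
Y*p(z(-2, 6)) = (389/24)*1 = 389/24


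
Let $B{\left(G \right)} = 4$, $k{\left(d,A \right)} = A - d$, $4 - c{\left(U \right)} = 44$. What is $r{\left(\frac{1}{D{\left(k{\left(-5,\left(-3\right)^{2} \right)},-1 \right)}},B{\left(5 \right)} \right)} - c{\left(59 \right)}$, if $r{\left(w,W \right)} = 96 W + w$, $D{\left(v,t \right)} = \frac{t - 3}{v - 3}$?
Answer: $\frac{1685}{4} \approx 421.25$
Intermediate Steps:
$c{\left(U \right)} = -40$ ($c{\left(U \right)} = 4 - 44 = -40$)
$D{\left(v,t \right)} = \frac{-3 + t}{-3 + v}$
$r{\left(w,W \right)} = w + 96 W$
$r{\left(\frac{1}{D{\left(k{\left(-5,\left(-3\right)^{2} \right)},-1 \right)}},B{\left(5 \right)} \right)} - c{\left(59 \right)} = \left(\frac{1}{\frac{1}{-3 + \left(\left(-3\right)^{2} - -5\right)} \left(-3 - 1\right)} + 96 \cdot 4\right) - -40 = \left(\frac{1}{\frac{1}{-3 + \left(9 + 5\right)} \left(-4\right)} + 384\right) + 40 = \left(\frac{1}{\frac{1}{-3 + 14} \left(-4\right)} + 384\right) + 40 = \left(\frac{1}{\frac{1}{11} \left(-4\right)} + 384\right) + 40 = \left(\frac{1}{- \frac{4}{11}} + 384\right) + 40 = \left(- \frac{11}{4} + 384\right) + 40 = \frac{1525}{4} + 40 = \frac{1685}{4}$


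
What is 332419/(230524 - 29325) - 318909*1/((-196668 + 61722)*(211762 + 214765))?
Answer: 6377824792423663/3860211561779286 ≈ 1.6522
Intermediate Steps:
332419/(230524 - 29325) - 318909*1/((-196668 + 61722)*(211762 + 214765)) = 332419/201199 - 318909/((-134946*426527)) = 332419*(1/201199) - 318909/(-57558112542) = 332419/201199 - 318909*(-1/57558112542) = 332419/201199 + 106303/19186037514 = 6377824792423663/3860211561779286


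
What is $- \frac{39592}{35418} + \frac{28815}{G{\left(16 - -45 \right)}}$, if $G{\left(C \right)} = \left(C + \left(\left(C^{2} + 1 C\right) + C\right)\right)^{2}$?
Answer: $- \frac{301204827101}{269906694144} \approx -1.116$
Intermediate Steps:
$G{\left(C \right)} = \left(C^{2} + 3 C\right)^{2}$ ($G{\left(C \right)} = \left(C + \left(\left(C^{2} + C\right) + C\right)\right)^{2} = \left(C + \left(\left(C + C^{2}\right) + C\right)\right)^{2} = \left(C + \left(C^{2} + 2 C\right)\right)^{2} = \left(C^{2} + 3 C\right)^{2}$)
$- \frac{39592}{35418} + \frac{28815}{G{\left(16 - -45 \right)}} = - \frac{39592}{35418} + \frac{28815}{\left(16 - -45\right)^{2} \left(3 + \left(16 - -45\right)\right)^{2}} = \left(-39592\right) \frac{1}{35418} + \frac{28815}{\left(16 + 45\right)^{2} \left(3 + \left(16 + 45\right)\right)^{2}} = - \frac{19796}{17709} + \frac{28815}{61^{2} \left(3 + 61\right)^{2}} = - \frac{19796}{17709} + \frac{28815}{3721 \cdot 64^{2}} = - \frac{19796}{17709} + \frac{28815}{3721 \cdot 4096} = - \frac{19796}{17709} + \frac{28815}{15241216} = - \frac{301204827101}{269906694144}$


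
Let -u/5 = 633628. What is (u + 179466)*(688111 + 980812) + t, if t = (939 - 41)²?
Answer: -4987865971698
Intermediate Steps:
u = -3168140 (u = -5*633628 = -3168140)
t = 806404 (t = 898² = 806404)
(u + 179466)*(688111 + 980812) + t = (-3168140 + 179466)*(688111 + 980812) + 806404 = -2988674*1668923 + 806404 = -4987866778102 + 806404 = -4987865971698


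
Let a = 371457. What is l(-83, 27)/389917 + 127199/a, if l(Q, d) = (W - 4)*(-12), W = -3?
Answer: 49628254871/144837399069 ≈ 0.34265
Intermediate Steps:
l(Q, d) = 84 (l(Q, d) = (-3 - 4)*(-12) = -7*(-12) = 84)
l(-83, 27)/389917 + 127199/a = 84/389917 + 127199/371457 = 49628254871/144837399069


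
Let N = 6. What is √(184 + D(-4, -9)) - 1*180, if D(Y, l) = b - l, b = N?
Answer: -180 + √199 ≈ -165.89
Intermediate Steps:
b = 6
D(Y, l) = 6 - l
√(184 + D(-4, -9)) - 1*180 = √(184 + (6 - 1*(-9))) - 1*180 = √(184 + (6 + 9)) - 180 = √(184 + 15) - 180 = √199 - 180 = -180 + √199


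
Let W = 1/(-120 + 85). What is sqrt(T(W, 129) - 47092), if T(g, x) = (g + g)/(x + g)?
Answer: I*sqrt(239888957765)/2257 ≈ 217.01*I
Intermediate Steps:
W = -1/35 (W = 1/(-35) = -1/35 ≈ -0.028571)
T(g, x) = 2*g/(g + x) (T(g, x) = (2*g)/(g + x) = 2*g/(g + x))
sqrt(T(W, 129) - 47092) = sqrt(2*(-1/35)/(-1/35 + 129) - 47092) = sqrt(2*(-1/35)/(4514/35) - 47092) = sqrt(2*(-1/35)*(35/4514) - 47092) = sqrt(-1/2257 - 47092) = sqrt(-106286645/2257) = I*sqrt(239888957765)/2257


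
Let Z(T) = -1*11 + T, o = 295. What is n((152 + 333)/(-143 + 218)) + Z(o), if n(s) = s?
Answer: 4357/15 ≈ 290.47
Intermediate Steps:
Z(T) = -11 + T
n((152 + 333)/(-143 + 218)) + Z(o) = (152 + 333)/(-143 + 218) + (-11 + 295) = 485/75 + 284 = 485*(1/75) + 284 = 97/15 + 284 = 4357/15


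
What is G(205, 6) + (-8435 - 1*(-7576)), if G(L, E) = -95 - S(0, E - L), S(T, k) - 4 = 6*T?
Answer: -958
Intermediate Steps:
S(T, k) = 4 + 6*T
G(L, E) = -99 (G(L, E) = -95 - (4 + 6*0) = -95 - (4 + 0) = -95 - 1*4 = -95 - 4 = -99)
G(205, 6) + (-8435 - 1*(-7576)) = -99 + (-8435 - 1*(-7576)) = -99 + (-8435 + 7576) = -99 - 859 = -958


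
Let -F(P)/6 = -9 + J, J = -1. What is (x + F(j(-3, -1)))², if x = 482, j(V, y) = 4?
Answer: 293764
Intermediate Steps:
F(P) = 60 (F(P) = -6*(-9 - 1) = -6*(-10) = 60)
(x + F(j(-3, -1)))² = (482 + 60)² = 542² = 293764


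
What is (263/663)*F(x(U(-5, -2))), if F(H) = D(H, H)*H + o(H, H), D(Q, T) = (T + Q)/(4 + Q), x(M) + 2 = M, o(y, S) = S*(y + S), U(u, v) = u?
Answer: 51548/1989 ≈ 25.917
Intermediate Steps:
o(y, S) = S*(S + y)
x(M) = -2 + M
D(Q, T) = (Q + T)/(4 + Q)
F(H) = 2*H² + 2*H²/(4 + H) (F(H) = ((H + H)/(4 + H))*H + H*(H + H) = ((2*H)/(4 + H))*H + H*(2*H) = (2*H/(4 + H))*H + 2*H² = 2*H²/(4 + H) + 2*H² = 2*H² + 2*H²/(4 + H))
(263/663)*F(x(U(-5, -2))) = (263/663)*(2*(-2 - 5)²*(5 + (-2 - 5))/(4 + (-2 - 5))) = (263*(1/663))*(2*(-7)²*(5 - 7)/(4 - 7)) = 263*(2*49*(-2)/(-3))/663 = 263*(2*49*(-⅓)*(-2))/663 = (263/663)*(196/3) = 51548/1989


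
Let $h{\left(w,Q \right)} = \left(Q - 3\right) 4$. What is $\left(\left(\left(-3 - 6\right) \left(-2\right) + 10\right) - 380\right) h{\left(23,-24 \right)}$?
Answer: $38016$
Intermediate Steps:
$h{\left(w,Q \right)} = -12 + 4 Q$ ($h{\left(w,Q \right)} = \left(-3 + Q\right) 4 = -12 + 4 Q$)
$\left(\left(\left(-3 - 6\right) \left(-2\right) + 10\right) - 380\right) h{\left(23,-24 \right)} = \left(\left(\left(-3 - 6\right) \left(-2\right) + 10\right) - 380\right) \left(-12 + 4 \left(-24\right)\right) = \left(\left(\left(-9\right) \left(-2\right) + 10\right) - 380\right) \left(-12 - 96\right) = \left(\left(18 + 10\right) - 380\right) \left(-108\right) = \left(28 - 380\right) \left(-108\right) = \left(-352\right) \left(-108\right) = 38016$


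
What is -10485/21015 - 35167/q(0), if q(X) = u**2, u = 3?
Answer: -16425086/4203 ≈ -3907.9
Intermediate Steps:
q(X) = 9 (q(X) = 3**2 = 9)
-10485/21015 - 35167/q(0) = -10485/21015 - 35167/9 = -10485*1/21015 - 35167*1/9 = -233/467 - 35167/9 = -16425086/4203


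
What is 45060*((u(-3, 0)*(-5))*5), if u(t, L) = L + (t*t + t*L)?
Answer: -10138500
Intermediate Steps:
u(t, L) = L + t² + L*t (u(t, L) = L + (t² + L*t) = L + t² + L*t)
45060*((u(-3, 0)*(-5))*5) = 45060*(((0 + (-3)² + 0*(-3))*(-5))*5) = 45060*(((0 + 9 + 0)*(-5))*5) = 45060*((9*(-5))*5) = 45060*(-45*5) = 45060*(-225) = -10138500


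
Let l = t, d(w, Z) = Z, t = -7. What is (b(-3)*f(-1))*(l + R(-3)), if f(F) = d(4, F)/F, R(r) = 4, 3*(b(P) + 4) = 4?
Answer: 8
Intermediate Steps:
b(P) = -8/3 (b(P) = -4 + (⅓)*4 = -4 + 4/3 = -8/3)
l = -7
f(F) = 1 (f(F) = F/F = 1)
(b(-3)*f(-1))*(l + R(-3)) = (-8/3*1)*(-7 + 4) = -8/3*(-3) = 8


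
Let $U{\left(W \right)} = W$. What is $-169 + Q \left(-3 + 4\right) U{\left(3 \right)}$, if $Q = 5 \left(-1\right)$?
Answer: $-184$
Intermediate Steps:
$Q = -5$
$-169 + Q \left(-3 + 4\right) U{\left(3 \right)} = -169 + - 5 \left(-3 + 4\right) 3 = -169 + \left(-5\right) 1 \cdot 3 = -169 - 15 = -184$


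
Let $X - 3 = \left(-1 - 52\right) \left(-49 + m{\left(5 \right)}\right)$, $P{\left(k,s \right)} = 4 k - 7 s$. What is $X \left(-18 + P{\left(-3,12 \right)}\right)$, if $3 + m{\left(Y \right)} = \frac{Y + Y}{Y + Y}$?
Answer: $-308484$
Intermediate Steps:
$P{\left(k,s \right)} = - 7 s + 4 k$
$m{\left(Y \right)} = -2$ ($m{\left(Y \right)} = -3 + \frac{Y + Y}{Y + Y} = -3 + \frac{2 Y}{2 Y} = -3 + 2 Y \frac{1}{2 Y} = -3 + 1 = -2$)
$X = 2706$ ($X = 3 + \left(-1 - 52\right) \left(-49 - 2\right) = 3 - -2703 = 3 + 2703 = 2706$)
$X \left(-18 + P{\left(-3,12 \right)}\right) = 2706 \left(-18 + \left(\left(-7\right) 12 + 4 \left(-3\right)\right)\right) = 2706 \left(-18 - 96\right) = 2706 \left(-114\right) = -308484$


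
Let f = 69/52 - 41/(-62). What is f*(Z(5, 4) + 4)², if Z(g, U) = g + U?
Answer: 41665/124 ≈ 336.01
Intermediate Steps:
Z(g, U) = U + g
f = 3205/1612 (f = 69*(1/52) - 41*(-1/62) = 69/52 + 41/62 = 3205/1612 ≈ 1.9882)
f*(Z(5, 4) + 4)² = 3205*((4 + 5) + 4)²/1612 = 3205*(9 + 4)²/1612 = (3205/1612)*13² = (3205/1612)*169 = 41665/124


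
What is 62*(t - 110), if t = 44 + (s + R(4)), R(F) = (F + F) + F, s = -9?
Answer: -3906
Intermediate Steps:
R(F) = 3*F (R(F) = 2*F + F = 3*F)
t = 47 (t = 44 + (-9 + 3*4) = 44 + (-9 + 12) = 44 + 3 = 47)
62*(t - 110) = 62*(47 - 110) = 62*(-63) = -3906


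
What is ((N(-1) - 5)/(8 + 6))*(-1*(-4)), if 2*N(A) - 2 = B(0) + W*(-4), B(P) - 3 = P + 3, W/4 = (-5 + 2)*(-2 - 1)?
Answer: -146/7 ≈ -20.857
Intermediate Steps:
W = 36 (W = 4*((-5 + 2)*(-2 - 1)) = 4*(-3*(-3)) = 4*9 = 36)
B(P) = 6 + P (B(P) = 3 + (P + 3) = 3 + (3 + P) = 6 + P)
N(A) = -68 (N(A) = 1 + ((6 + 0) + 36*(-4))/2 = 1 + (6 - 144)/2 = 1 + (½)*(-138) = 1 - 69 = -68)
((N(-1) - 5)/(8 + 6))*(-1*(-4)) = ((-68 - 5)/(8 + 6))*(-1*(-4)) = -73/14*4 = -146/7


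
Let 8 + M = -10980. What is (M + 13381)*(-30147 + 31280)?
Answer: 2711269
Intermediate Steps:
M = -10988 (M = -8 - 10980 = -10988)
(M + 13381)*(-30147 + 31280) = (-10988 + 13381)*(-30147 + 31280) = 2393*1133 = 2711269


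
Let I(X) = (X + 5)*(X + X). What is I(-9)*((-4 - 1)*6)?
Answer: -2160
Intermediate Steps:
I(X) = 2*X*(5 + X) (I(X) = (5 + X)*(2*X) = 2*X*(5 + X))
I(-9)*((-4 - 1)*6) = (2*(-9)*(5 - 9))*((-4 - 1)*6) = (2*(-9)*(-4))*(-5*6) = 72*(-30) = -2160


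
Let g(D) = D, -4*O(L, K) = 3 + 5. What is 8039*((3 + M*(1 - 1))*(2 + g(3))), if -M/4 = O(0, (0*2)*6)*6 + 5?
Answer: 120585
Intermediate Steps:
O(L, K) = -2 (O(L, K) = -(3 + 5)/4 = -¼*8 = -2)
M = 28 (M = -4*(-2*6 + 5) = -4*(-12 + 5) = -4*(-7) = 28)
8039*((3 + M*(1 - 1))*(2 + g(3))) = 8039*((3 + 28*(1 - 1))*(2 + 3)) = 8039*((3 + 28*0)*5) = 8039*((3 + 0)*5) = 8039*(3*5) = 8039*15 = 120585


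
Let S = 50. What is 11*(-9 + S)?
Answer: 451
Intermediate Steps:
11*(-9 + S) = 11*(-9 + 50) = 11*41 = 451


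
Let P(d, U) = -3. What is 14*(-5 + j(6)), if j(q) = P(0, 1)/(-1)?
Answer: -28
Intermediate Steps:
j(q) = 3 (j(q) = -3/(-1) = -3*(-1) = 3)
14*(-5 + j(6)) = 14*(-5 + 3) = 14*(-2) = -28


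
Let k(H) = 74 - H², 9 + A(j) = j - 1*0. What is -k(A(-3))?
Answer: 70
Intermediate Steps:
A(j) = -9 + j (A(j) = -9 + (j - 1*0) = -9 + (j + 0) = -9 + j)
-k(A(-3)) = -(74 - (-9 - 3)²) = -(74 - 1*(-12)²) = -(74 - 1*144) = -(74 - 144) = -1*(-70) = 70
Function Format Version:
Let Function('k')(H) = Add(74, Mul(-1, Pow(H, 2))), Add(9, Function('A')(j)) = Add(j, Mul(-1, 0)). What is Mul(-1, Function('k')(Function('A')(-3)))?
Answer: 70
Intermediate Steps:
Function('A')(j) = Add(-9, j) (Function('A')(j) = Add(-9, Add(j, Mul(-1, 0))) = Add(-9, Add(j, 0)) = Add(-9, j))
Mul(-1, Function('k')(Function('A')(-3))) = Mul(-1, Add(74, Mul(-1, Pow(Add(-9, -3), 2)))) = Mul(-1, Add(74, Mul(-1, Pow(-12, 2)))) = Mul(-1, Add(74, Mul(-1, 144))) = Mul(-1, Add(74, -144)) = Mul(-1, -70) = 70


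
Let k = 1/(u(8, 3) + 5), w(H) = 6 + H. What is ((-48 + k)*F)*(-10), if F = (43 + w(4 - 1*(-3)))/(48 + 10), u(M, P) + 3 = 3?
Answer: 13384/29 ≈ 461.52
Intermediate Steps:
u(M, P) = 0 (u(M, P) = -3 + 3 = 0)
k = ⅕ (k = 1/(0 + 5) = 1/5 = ⅕ ≈ 0.20000)
F = 28/29 (F = (43 + (6 + (4 - 1*(-3))))/(48 + 10) = (43 + (6 + (4 + 3)))/58 = (43 + (6 + 7))*(1/58) = (43 + 13)*(1/58) = 56*(1/58) = 28/29 ≈ 0.96552)
((-48 + k)*F)*(-10) = ((-48 + ⅕)*(28/29))*(-10) = -239/5*28/29*(-10) = -6692/145*(-10) = 13384/29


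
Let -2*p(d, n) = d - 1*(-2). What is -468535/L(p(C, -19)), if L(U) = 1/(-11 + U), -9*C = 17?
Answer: 93238465/18 ≈ 5.1799e+6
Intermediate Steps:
C = -17/9 (C = -⅑*17 = -17/9 ≈ -1.8889)
p(d, n) = -1 - d/2 (p(d, n) = -(d - 1*(-2))/2 = -(d + 2)/2 = -(2 + d)/2 = -1 - d/2)
-468535/L(p(C, -19)) = -(-5622420 + 7965095/18) = -468535/(1/(-11 + (-1 + 17/18))) = -468535/(1/(-11 - 1/18)) = -468535/(1/(-199/18)) = -468535/(-18/199) = -468535*(-199/18) = 93238465/18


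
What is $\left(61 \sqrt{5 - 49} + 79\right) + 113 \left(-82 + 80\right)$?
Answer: $-147 + 122 i \sqrt{11} \approx -147.0 + 404.63 i$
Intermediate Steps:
$\left(61 \sqrt{5 - 49} + 79\right) + 113 \left(-82 + 80\right) = \left(61 \sqrt{-44} + 79\right) + 113 \left(-2\right) = \left(61 \cdot 2 i \sqrt{11} + 79\right) - 226 = \left(122 i \sqrt{11} + 79\right) - 226 = \left(79 + 122 i \sqrt{11}\right) - 226 = -147 + 122 i \sqrt{11}$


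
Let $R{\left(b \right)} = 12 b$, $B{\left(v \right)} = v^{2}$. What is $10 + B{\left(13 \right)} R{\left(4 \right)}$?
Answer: $8122$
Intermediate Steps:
$10 + B{\left(13 \right)} R{\left(4 \right)} = 10 + 13^{2} \cdot 12 \cdot 4 = 10 + 169 \cdot 48 = 10 + 8112 = 8122$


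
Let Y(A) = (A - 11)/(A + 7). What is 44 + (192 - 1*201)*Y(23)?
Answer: 202/5 ≈ 40.400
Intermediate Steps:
Y(A) = (-11 + A)/(7 + A)
44 + (192 - 1*201)*Y(23) = 44 + (192 - 1*201)*((-11 + 23)/(7 + 23)) = 44 + (192 - 201)*(12/30) = 44 - 3*12/10 = 44 - 9*2/5 = 44 - 18/5 = 202/5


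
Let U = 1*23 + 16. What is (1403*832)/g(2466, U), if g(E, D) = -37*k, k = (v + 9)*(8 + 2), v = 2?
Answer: -583648/2035 ≈ -286.80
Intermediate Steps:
U = 39 (U = 23 + 16 = 39)
k = 110 (k = (2 + 9)*(8 + 2) = 11*10 = 110)
g(E, D) = -4070 (g(E, D) = -37*110 = -4070)
(1403*832)/g(2466, U) = (1403*832)/(-4070) = 1167296*(-1/4070) = -583648/2035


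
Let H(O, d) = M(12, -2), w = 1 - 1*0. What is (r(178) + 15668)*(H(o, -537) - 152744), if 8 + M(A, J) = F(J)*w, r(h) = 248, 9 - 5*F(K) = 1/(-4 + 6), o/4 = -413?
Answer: -12155868874/5 ≈ -2.4312e+9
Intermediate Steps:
o = -1652 (o = 4*(-413) = -1652)
F(K) = 17/10 (F(K) = 9/5 - 1/(5*(-4 + 6)) = 9/5 - ⅕/2 = 9/5 - ⅕*½ = 9/5 - ⅒ = 17/10)
w = 1 (w = 1 + 0 = 1)
M(A, J) = -63/10 (M(A, J) = -8 + (17/10)*1 = -8 + 17/10 = -63/10)
H(O, d) = -63/10
(r(178) + 15668)*(H(o, -537) - 152744) = (248 + 15668)*(-63/10 - 152744) = 15916*(-1527503/10) = -12155868874/5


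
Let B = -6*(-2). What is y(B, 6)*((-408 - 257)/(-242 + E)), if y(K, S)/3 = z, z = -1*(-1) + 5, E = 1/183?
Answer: 438102/8857 ≈ 49.464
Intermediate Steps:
E = 1/183 ≈ 0.0054645
B = 12
z = 6 (z = 1 + 5 = 6)
y(K, S) = 18 (y(K, S) = 3*6 = 18)
y(B, 6)*((-408 - 257)/(-242 + E)) = 18*((-408 - 257)/(-242 + 1/183)) = 18*(-665/(-44285/183)) = 18*(-665*(-183/44285)) = 18*(24339/8857) = 438102/8857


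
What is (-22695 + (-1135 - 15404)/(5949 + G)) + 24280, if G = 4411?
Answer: 443353/280 ≈ 1583.4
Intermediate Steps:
(-22695 + (-1135 - 15404)/(5949 + G)) + 24280 = (-22695 + (-1135 - 15404)/(5949 + 4411)) + 24280 = (-22695 - 16539/10360) + 24280 = (-22695 - 16539*1/10360) + 24280 = (-22695 - 447/280) + 24280 = -6355047/280 + 24280 = 443353/280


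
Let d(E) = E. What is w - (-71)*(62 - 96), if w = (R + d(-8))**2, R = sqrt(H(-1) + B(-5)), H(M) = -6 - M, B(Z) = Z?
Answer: -2414 + (8 - I*sqrt(10))**2 ≈ -2360.0 - 50.596*I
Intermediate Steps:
R = I*sqrt(10) (R = sqrt((-6 - 1*(-1)) - 5) = sqrt((-6 + 1) - 5) = sqrt(-5 - 5) = sqrt(-10) = I*sqrt(10) ≈ 3.1623*I)
w = (-8 + I*sqrt(10))**2 (w = (I*sqrt(10) - 8)**2 = (-8 + I*sqrt(10))**2 ≈ 54.0 - 50.596*I)
w - (-71)*(62 - 96) = (8 - I*sqrt(10))**2 - (-71)*(62 - 96) = (8 - I*sqrt(10))**2 - (-71)*(-34) = (8 - I*sqrt(10))**2 - 1*2414 = (8 - I*sqrt(10))**2 - 2414 = -2414 + (8 - I*sqrt(10))**2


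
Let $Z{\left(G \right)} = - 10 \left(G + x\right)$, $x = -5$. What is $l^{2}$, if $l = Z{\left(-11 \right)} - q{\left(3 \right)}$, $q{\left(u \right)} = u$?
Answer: $24649$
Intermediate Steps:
$Z{\left(G \right)} = 50 - 10 G$ ($Z{\left(G \right)} = - 10 \left(G - 5\right) = - 10 \left(-5 + G\right) = 50 - 10 G$)
$l = 157$ ($l = \left(50 - -110\right) - 3 = \left(50 + 110\right) - 3 = 160 - 3 = 157$)
$l^{2} = 157^{2} = 24649$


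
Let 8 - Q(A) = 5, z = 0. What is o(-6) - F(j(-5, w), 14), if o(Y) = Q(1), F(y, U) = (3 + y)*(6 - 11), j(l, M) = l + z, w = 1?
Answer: -7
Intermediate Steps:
Q(A) = 3 (Q(A) = 8 - 1*5 = 8 - 5 = 3)
j(l, M) = l (j(l, M) = l + 0 = l)
F(y, U) = -15 - 5*y (F(y, U) = (3 + y)*(-5) = -15 - 5*y)
o(Y) = 3
o(-6) - F(j(-5, w), 14) = 3 - (-15 - 5*(-5)) = 3 - (-15 + 25) = 3 - 1*10 = 3 - 10 = -7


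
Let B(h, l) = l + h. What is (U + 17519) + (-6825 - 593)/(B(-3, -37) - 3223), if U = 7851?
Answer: 82789728/3263 ≈ 25372.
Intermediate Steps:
B(h, l) = h + l
(U + 17519) + (-6825 - 593)/(B(-3, -37) - 3223) = (7851 + 17519) + (-6825 - 593)/((-3 - 37) - 3223) = 25370 - 7418/(-40 - 3223) = 25370 - 7418/(-3263) = 25370 - 7418*(-1/3263) = 25370 + 7418/3263 = 82789728/3263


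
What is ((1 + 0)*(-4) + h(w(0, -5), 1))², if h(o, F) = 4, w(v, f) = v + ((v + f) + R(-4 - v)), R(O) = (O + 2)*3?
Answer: 0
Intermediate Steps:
R(O) = 6 + 3*O (R(O) = (2 + O)*3 = 6 + 3*O)
w(v, f) = -6 + f - v (w(v, f) = v + ((v + f) + (6 + 3*(-4 - v))) = v + ((f + v) + (6 + (-12 - 3*v))) = v + ((f + v) + (-6 - 3*v)) = v + (-6 + f - 2*v) = -6 + f - v)
((1 + 0)*(-4) + h(w(0, -5), 1))² = ((1 + 0)*(-4) + 4)² = (1*(-4) + 4)² = (-4 + 4)² = 0² = 0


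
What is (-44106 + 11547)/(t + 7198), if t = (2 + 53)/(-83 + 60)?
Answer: -748857/165499 ≈ -4.5248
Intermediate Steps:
t = -55/23 (t = 55/(-23) = -1/23*55 = -55/23 ≈ -2.3913)
(-44106 + 11547)/(t + 7198) = (-44106 + 11547)/(-55/23 + 7198) = -32559/165499/23 = -32559*23/165499 = -748857/165499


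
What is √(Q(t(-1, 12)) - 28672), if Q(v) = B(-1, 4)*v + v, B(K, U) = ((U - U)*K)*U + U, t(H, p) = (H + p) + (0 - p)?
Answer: 11*I*√237 ≈ 169.34*I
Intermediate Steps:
t(H, p) = H (t(H, p) = (H + p) - p = H)
B(K, U) = U (B(K, U) = (0*K)*U + U = 0*U + U = 0 + U = U)
Q(v) = 5*v (Q(v) = 4*v + v = 5*v)
√(Q(t(-1, 12)) - 28672) = √(5*(-1) - 28672) = √(-5 - 28672) = √(-28677) = 11*I*√237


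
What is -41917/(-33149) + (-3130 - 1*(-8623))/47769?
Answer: 728140210/527831527 ≈ 1.3795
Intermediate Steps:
-41917/(-33149) + (-3130 - 1*(-8623))/47769 = -41917*(-1/33149) + (-3130 + 8623)*(1/47769) = 41917/33149 + 5493*(1/47769) = 41917/33149 + 1831/15923 = 728140210/527831527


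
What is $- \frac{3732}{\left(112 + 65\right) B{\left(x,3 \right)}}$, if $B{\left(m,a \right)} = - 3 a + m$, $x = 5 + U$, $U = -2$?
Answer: $\frac{622}{177} \approx 3.5141$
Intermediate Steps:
$x = 3$ ($x = 5 - 2 = 3$)
$B{\left(m,a \right)} = m - 3 a$
$- \frac{3732}{\left(112 + 65\right) B{\left(x,3 \right)}} = - \frac{3732}{\left(112 + 65\right) \left(3 - 9\right)} = - \frac{3732}{177 \left(3 - 9\right)} = - \frac{3732}{177 \left(-6\right)} = - \frac{3732}{-1062} = \left(-3732\right) \left(- \frac{1}{1062}\right) = \frac{622}{177}$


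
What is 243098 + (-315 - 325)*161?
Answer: 140058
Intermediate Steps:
243098 + (-315 - 325)*161 = 243098 - 640*161 = 243098 - 103040 = 140058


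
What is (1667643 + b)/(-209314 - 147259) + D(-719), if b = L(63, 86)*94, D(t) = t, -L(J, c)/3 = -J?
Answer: -258061396/356573 ≈ -723.73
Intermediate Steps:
L(J, c) = 3*J (L(J, c) = -(-3)*J = 3*J)
b = 17766 (b = (3*63)*94 = 189*94 = 17766)
(1667643 + b)/(-209314 - 147259) + D(-719) = (1667643 + 17766)/(-209314 - 147259) - 719 = 1685409/(-356573) - 719 = 1685409*(-1/356573) - 719 = -1685409/356573 - 719 = -258061396/356573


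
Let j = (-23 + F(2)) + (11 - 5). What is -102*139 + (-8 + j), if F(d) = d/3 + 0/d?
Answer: -42607/3 ≈ -14202.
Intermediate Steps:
F(d) = d/3 (F(d) = d*(1/3) + 0 = d/3 + 0 = d/3)
j = -49/3 (j = (-23 + (1/3)*2) + (11 - 5) = (-23 + 2/3) + 6 = -67/3 + 6 = -49/3 ≈ -16.333)
-102*139 + (-8 + j) = -102*139 + (-8 - 49/3) = -14178 - 73/3 = -42607/3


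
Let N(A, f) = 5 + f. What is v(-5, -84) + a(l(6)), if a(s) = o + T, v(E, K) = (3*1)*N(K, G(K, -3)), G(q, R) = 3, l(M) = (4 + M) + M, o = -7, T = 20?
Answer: 37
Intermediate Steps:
l(M) = 4 + 2*M
v(E, K) = 24 (v(E, K) = (3*1)*(5 + 3) = 3*8 = 24)
a(s) = 13 (a(s) = -7 + 20 = 13)
v(-5, -84) + a(l(6)) = 24 + 13 = 37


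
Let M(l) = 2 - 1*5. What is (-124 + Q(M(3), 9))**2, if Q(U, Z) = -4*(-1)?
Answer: 14400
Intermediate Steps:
M(l) = -3 (M(l) = 2 - 5 = -3)
Q(U, Z) = 4
(-124 + Q(M(3), 9))**2 = (-124 + 4)**2 = (-120)**2 = 14400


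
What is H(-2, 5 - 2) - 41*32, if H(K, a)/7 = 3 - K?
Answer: -1277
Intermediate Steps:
H(K, a) = 21 - 7*K (H(K, a) = 7*(3 - K) = 21 - 7*K)
H(-2, 5 - 2) - 41*32 = (21 - 7*(-2)) - 41*32 = (21 + 14) - 1312 = 35 - 1312 = -1277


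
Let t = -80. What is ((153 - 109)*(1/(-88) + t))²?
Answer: 49575681/4 ≈ 1.2394e+7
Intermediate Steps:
((153 - 109)*(1/(-88) + t))² = ((153 - 109)*(1/(-88) - 80))² = (44*(-1/88 - 80))² = (44*(-7041/88))² = (-7041/2)² = 49575681/4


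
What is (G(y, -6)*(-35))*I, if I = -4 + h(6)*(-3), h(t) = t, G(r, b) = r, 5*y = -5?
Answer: -770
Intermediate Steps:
y = -1 (y = (⅕)*(-5) = -1)
I = -22 (I = -4 + 6*(-3) = -4 - 18 = -22)
(G(y, -6)*(-35))*I = -1*(-35)*(-22) = 35*(-22) = -770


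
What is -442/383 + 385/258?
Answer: 33419/98814 ≈ 0.33820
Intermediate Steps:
-442/383 + 385/258 = 33419/98814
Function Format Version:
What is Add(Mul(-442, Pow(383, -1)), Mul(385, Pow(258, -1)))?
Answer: Rational(33419, 98814) ≈ 0.33820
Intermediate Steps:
Add(Mul(-442, Pow(383, -1)), Mul(385, Pow(258, -1))) = Add(Mul(-442, Rational(1, 383)), Mul(385, Rational(1, 258))) = Add(Rational(-442, 383), Rational(385, 258)) = Rational(33419, 98814)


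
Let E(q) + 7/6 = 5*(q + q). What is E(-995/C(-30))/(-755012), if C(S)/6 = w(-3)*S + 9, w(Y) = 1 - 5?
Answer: 10853/584379288 ≈ 1.8572e-5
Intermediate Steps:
w(Y) = -4
C(S) = 54 - 24*S (C(S) = 6*(-4*S + 9) = 6*(9 - 4*S) = 54 - 24*S)
E(q) = -7/6 + 10*q (E(q) = -7/6 + 5*(q + q) = -7/6 + 5*(2*q) = -7/6 + 10*q)
E(-995/C(-30))/(-755012) = (-7/6 + 10*(-995/(54 - 24*(-30))))/(-755012) = (-7/6 + 10*(-995/(54 + 720)))*(-1/755012) = (-7/6 + 10*(-995/774))*(-1/755012) = (-7/6 - 4975/387)*(-1/755012) = -10853/774*(-1/755012) = 10853/584379288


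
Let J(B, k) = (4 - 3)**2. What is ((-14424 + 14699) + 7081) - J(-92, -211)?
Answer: 7355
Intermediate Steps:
J(B, k) = 1 (J(B, k) = 1**2 = 1)
((-14424 + 14699) + 7081) - J(-92, -211) = ((-14424 + 14699) + 7081) - 1*1 = (275 + 7081) - 1 = 7356 - 1 = 7355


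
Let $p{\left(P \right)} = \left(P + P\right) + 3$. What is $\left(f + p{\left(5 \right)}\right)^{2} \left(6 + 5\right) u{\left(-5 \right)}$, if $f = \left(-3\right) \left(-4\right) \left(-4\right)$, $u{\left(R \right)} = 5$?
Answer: $67375$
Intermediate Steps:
$f = -48$ ($f = 12 \left(-4\right) = -48$)
$p{\left(P \right)} = 3 + 2 P$ ($p{\left(P \right)} = 2 P + 3 = 3 + 2 P$)
$\left(f + p{\left(5 \right)}\right)^{2} \left(6 + 5\right) u{\left(-5 \right)} = \left(-48 + \left(3 + 2 \cdot 5\right)\right)^{2} \left(6 + 5\right) 5 = \left(-48 + \left(3 + 10\right)\right)^{2} \cdot 11 \cdot 5 = \left(-48 + 13\right)^{2} \cdot 55 = \left(-35\right)^{2} \cdot 55 = 1225 \cdot 55 = 67375$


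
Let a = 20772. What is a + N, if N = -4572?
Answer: 16200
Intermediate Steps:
a + N = 20772 - 4572 = 16200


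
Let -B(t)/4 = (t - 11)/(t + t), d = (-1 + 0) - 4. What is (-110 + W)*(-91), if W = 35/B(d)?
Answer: 336245/32 ≈ 10508.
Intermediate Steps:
d = -5 (d = -1 - 4 = -5)
B(t) = -2*(-11 + t)/t (B(t) = -4*(t - 11)/(t + t) = -4*(-11 + t)/(2*t) = -4*(-11 + t)*1/(2*t) = -2*(-11 + t)/t)
W = -175/32 (W = 35/(-2 + 22/(-5)) = 35/(-2 + 22*(-1/5)) = 35/(-2 - 22/5) = 35/(-32/5) = 35*(-5/32) = -175/32 ≈ -5.4688)
(-110 + W)*(-91) = (-110 - 175/32)*(-91) = -3695/32*(-91) = 336245/32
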